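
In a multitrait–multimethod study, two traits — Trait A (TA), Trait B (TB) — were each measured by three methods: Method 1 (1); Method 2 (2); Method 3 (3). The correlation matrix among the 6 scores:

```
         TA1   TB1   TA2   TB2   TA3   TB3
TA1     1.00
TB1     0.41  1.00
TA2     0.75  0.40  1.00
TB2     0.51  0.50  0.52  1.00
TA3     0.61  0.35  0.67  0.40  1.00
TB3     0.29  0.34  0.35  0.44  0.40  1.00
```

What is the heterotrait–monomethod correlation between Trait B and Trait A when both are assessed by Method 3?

Different traits, same method: r(TB3, TA3) = 0.40.

0.40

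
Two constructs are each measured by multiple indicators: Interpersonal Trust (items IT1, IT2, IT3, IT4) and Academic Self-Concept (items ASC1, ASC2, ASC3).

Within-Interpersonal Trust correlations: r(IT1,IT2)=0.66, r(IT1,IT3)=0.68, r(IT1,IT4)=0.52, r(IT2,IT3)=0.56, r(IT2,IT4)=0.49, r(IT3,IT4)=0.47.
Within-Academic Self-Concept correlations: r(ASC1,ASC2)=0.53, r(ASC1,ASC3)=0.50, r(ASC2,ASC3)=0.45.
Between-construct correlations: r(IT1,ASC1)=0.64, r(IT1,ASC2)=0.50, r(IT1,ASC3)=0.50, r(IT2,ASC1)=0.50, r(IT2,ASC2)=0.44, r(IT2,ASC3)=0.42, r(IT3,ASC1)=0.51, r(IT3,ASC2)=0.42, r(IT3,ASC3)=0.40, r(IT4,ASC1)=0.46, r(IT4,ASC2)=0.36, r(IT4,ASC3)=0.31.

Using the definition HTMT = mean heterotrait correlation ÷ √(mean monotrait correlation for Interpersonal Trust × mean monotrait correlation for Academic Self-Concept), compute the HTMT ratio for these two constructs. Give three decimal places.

Between-construct mean = 5.46/12 = 0.4550.
Mean within-IT = 3.38/6 = 0.5633; mean within-ASC = 1.48/3 = 0.4933.
Geometric mean = √(0.5633 × 0.4933) = 0.5271.
HTMT = 0.4550 / 0.5271 = 0.863.

0.863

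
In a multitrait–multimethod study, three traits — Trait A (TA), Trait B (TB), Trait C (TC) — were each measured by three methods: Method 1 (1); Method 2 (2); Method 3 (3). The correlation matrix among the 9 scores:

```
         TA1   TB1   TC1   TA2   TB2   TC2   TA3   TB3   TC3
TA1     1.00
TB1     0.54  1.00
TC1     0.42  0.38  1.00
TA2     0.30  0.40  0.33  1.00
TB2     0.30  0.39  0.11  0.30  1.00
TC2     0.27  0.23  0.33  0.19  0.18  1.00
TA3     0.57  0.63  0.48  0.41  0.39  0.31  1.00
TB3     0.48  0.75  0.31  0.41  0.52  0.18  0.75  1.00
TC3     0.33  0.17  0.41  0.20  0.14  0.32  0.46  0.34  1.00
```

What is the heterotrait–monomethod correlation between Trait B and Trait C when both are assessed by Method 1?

Different traits, same method: r(TB1, TC1) = 0.38.

0.38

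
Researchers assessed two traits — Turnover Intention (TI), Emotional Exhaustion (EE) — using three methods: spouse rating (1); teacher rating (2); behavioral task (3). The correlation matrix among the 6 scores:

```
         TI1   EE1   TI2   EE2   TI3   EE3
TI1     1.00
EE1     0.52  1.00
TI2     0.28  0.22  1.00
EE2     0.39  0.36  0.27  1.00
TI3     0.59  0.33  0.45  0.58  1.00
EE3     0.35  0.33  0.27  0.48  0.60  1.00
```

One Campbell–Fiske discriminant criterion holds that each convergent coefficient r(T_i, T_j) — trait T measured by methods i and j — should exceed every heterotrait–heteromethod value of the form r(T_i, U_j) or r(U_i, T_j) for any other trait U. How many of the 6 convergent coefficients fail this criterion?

Each convergent coefficient versus the relevant comparison correlations:
TI (methods 1·2): 0.28 vs {0.39, 0.22} → fail.
TI (methods 1·3): 0.59 vs {0.35, 0.33} → pass.
TI (methods 2·3): 0.45 vs {0.27, 0.58} → fail.
EE (methods 1·2): 0.36 vs {0.22, 0.39} → fail.
EE (methods 1·3): 0.33 vs {0.33, 0.35} → fail.
EE (methods 2·3): 0.48 vs {0.58, 0.27} → fail.
5 of 6 fail.

5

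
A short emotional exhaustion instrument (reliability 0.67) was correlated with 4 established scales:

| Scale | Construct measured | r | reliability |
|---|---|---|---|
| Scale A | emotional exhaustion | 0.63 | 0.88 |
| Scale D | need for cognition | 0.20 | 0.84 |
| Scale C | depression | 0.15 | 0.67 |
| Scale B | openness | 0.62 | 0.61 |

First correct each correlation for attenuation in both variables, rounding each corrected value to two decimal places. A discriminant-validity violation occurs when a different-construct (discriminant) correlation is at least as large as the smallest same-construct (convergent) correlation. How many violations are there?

1

Disattenuated r (r / √(r_scale · r_new)):
  Scale A (conv): 0.63 / √(0.88·0.67) = 0.82
  Scale D (disc): 0.20 / √(0.84·0.67) = 0.27
  Scale C (disc): 0.15 / √(0.67·0.67) = 0.22
  Scale B (disc): 0.62 / √(0.61·0.67) = 0.97
Smallest convergent = 0.82. Discriminant values: 0.27, 0.22, 0.97; count ≥ 0.82 → 1.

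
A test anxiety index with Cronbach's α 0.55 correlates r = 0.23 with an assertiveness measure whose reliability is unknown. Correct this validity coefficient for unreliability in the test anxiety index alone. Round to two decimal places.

Single correction: r_c = r_obs / √r_xx = 0.23 / √0.55 = 0.23 / 0.7416 ≈ 0.31.

0.31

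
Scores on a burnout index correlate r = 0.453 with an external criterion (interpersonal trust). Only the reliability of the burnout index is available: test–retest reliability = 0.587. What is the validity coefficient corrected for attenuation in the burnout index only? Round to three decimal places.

Single correction: r_c = r_obs / √r_xx = 0.453 / √0.587 = 0.453 / 0.7662 ≈ 0.591.

0.591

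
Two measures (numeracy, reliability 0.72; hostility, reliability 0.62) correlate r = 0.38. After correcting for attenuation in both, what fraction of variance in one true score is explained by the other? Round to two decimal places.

Disattenuated r = 0.38 / √(0.72 × 0.62) = 0.38 / 0.6681 = 0.5688.
Shared true-score variance = 0.5688² = 0.3235 ≈ 0.32.

0.32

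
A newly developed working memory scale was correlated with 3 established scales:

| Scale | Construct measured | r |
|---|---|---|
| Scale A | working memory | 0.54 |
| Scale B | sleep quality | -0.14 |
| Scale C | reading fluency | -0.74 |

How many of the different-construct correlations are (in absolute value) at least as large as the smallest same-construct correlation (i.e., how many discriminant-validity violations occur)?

1

Convergent (same construct = working memory): Scale A.
Smallest convergent = 0.54. Discriminant |r|: 0.14, 0.74; count ≥ 0.54 → 1.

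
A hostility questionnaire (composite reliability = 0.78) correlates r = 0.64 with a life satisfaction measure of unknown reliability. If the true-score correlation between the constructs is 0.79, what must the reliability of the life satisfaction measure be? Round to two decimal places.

0.84

r_true = r_obs / √(r_xx · r_yy) ⇒ 0.79 = 0.64 / √(0.78 · r_yy).
√(0.78 · r_yy) = 0.64 / 0.79 = 0.8101; 0.78 · r_yy = 0.6563; r_yy = 0.6563 / 0.78 ≈ 0.84.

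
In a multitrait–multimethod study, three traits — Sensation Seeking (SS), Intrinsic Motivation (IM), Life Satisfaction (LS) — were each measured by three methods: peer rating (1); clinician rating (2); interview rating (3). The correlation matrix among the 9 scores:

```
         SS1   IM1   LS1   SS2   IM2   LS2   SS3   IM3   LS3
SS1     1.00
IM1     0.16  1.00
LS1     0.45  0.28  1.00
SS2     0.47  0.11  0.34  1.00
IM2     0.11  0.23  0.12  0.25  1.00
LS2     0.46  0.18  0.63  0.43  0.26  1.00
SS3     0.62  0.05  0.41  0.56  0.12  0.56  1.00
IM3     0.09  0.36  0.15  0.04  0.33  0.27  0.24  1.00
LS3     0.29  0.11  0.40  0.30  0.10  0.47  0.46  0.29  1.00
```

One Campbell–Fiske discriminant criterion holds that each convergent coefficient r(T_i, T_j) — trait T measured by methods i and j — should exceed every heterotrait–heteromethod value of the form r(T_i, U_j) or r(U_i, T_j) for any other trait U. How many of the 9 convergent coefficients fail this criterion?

3

Each convergent coefficient versus the relevant comparison correlations:
SS (methods 1·2): 0.47 vs {0.11, 0.11, 0.46, 0.34} → pass.
SS (methods 1·3): 0.62 vs {0.09, 0.05, 0.29, 0.41} → pass.
SS (methods 2·3): 0.56 vs {0.04, 0.12, 0.30, 0.56} → fail.
IM (methods 1·2): 0.23 vs {0.11, 0.11, 0.18, 0.12} → pass.
IM (methods 1·3): 0.36 vs {0.05, 0.09, 0.11, 0.15} → pass.
IM (methods 2·3): 0.33 vs {0.12, 0.04, 0.10, 0.27} → pass.
LS (methods 1·2): 0.63 vs {0.34, 0.46, 0.12, 0.18} → pass.
LS (methods 1·3): 0.40 vs {0.41, 0.29, 0.15, 0.11} → fail.
LS (methods 2·3): 0.47 vs {0.56, 0.30, 0.27, 0.10} → fail.
3 of 9 fail.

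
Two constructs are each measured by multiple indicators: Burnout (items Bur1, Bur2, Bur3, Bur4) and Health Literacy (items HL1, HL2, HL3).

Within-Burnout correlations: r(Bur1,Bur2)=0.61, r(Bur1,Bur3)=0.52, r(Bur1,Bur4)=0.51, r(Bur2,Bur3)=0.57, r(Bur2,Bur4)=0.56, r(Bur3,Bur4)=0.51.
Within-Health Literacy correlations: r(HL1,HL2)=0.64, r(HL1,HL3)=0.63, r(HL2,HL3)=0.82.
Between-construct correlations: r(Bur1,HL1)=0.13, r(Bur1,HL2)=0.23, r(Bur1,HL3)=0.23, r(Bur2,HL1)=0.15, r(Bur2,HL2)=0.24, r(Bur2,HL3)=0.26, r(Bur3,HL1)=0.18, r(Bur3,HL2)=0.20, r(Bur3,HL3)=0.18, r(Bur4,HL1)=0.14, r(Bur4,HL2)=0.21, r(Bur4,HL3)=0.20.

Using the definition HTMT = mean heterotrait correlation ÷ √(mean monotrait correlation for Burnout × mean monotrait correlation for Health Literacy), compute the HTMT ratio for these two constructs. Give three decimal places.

Mean between = 2.35/12 = 0.1958.
Mean within-Bur = 3.28/6 = 0.5467; mean within-HL = 2.09/3 = 0.6967.
Geometric mean = √(0.5467 × 0.6967) = 0.6172.
HTMT = 0.1958 / 0.6172 = 0.317.

0.317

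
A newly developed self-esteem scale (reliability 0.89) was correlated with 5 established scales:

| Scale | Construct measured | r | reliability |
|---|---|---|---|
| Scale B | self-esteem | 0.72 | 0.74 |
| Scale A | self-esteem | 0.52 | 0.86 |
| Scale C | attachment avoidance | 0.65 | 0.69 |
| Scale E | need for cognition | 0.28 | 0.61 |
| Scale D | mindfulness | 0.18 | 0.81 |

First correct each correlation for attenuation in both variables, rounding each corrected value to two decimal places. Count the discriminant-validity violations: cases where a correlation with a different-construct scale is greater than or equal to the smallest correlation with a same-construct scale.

1

Disattenuated r (r / √(r_scale · r_new)):
  Scale B (conv): 0.72 / √(0.74·0.89) = 0.89
  Scale A (conv): 0.52 / √(0.86·0.89) = 0.59
  Scale C (disc): 0.65 / √(0.69·0.89) = 0.83
  Scale E (disc): 0.28 / √(0.61·0.89) = 0.38
  Scale D (disc): 0.18 / √(0.81·0.89) = 0.21
Smallest convergent = 0.59. Discriminant values: 0.83, 0.38, 0.21; count ≥ 0.59 → 1.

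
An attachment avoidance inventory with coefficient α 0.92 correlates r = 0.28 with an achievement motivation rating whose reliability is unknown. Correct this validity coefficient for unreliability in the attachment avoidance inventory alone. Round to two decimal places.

Single correction: r_c = r_obs / √r_xx = 0.28 / √0.92 = 0.28 / 0.9592 ≈ 0.29.

0.29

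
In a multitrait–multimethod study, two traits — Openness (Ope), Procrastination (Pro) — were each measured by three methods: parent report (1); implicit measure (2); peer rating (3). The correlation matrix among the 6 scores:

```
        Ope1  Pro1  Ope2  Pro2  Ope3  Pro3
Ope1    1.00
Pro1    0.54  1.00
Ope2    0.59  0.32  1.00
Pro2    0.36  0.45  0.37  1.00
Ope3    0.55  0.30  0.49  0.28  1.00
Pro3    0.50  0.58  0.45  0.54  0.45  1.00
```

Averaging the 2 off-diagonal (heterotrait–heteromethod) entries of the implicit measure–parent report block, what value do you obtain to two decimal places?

0.34

HTHM values (method 2 × method 1): 0.32, 0.36; mean = 0.68/2 = 0.34.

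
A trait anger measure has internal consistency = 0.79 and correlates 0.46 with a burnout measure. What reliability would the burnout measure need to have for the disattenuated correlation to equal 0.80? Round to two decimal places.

0.42

r_true = r_obs / √(r_xx · r_yy) ⇒ 0.80 = 0.46 / √(0.79 · r_yy).
√(0.79 · r_yy) = 0.46 / 0.80 = 0.5750; 0.79 · r_yy = 0.3306; r_yy = 0.3306 / 0.79 ≈ 0.42.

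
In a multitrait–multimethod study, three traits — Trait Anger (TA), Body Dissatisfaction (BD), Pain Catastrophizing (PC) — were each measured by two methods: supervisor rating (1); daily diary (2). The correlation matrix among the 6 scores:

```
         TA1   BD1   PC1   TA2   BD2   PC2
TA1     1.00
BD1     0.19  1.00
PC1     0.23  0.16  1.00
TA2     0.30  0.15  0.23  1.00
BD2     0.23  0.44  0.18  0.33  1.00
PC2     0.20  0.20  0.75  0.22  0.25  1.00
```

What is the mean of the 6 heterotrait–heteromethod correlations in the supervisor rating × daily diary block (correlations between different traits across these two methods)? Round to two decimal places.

HTHM values (method 1 × method 2): 0.23, 0.20, 0.15, 0.20, 0.23, 0.18; mean = 1.19/6 = 0.20.

0.20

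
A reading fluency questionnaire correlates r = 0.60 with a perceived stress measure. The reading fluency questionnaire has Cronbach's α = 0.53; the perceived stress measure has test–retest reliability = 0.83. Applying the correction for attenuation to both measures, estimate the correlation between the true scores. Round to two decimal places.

r_true = r_obs / √(r_xx · r_yy) = 0.60 / √(0.53 × 0.83) = 0.60 / √0.4399 = 0.60 / 0.6632 ≈ 0.90.

0.90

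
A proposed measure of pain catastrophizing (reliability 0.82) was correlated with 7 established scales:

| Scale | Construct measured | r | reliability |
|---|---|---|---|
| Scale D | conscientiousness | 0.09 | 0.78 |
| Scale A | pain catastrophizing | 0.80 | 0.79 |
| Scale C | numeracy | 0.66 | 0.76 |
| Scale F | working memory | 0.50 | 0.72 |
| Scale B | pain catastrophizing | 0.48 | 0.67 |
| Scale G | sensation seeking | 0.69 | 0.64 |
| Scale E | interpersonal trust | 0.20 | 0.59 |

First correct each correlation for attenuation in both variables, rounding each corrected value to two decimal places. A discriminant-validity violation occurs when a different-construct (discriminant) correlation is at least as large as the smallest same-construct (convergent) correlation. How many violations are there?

Disattenuated r (r / √(r_scale · r_new)):
  Scale D (disc): 0.09 / √(0.78·0.82) = 0.11
  Scale A (conv): 0.80 / √(0.79·0.82) = 0.99
  Scale C (disc): 0.66 / √(0.76·0.82) = 0.84
  Scale F (disc): 0.50 / √(0.72·0.82) = 0.65
  Scale B (conv): 0.48 / √(0.67·0.82) = 0.65
  Scale G (disc): 0.69 / √(0.64·0.82) = 0.95
  Scale E (disc): 0.20 / √(0.59·0.82) = 0.29
Smallest convergent = 0.65. Discriminant values: 0.11, 0.84, 0.65, 0.95, 0.29; count ≥ 0.65 → 3.

3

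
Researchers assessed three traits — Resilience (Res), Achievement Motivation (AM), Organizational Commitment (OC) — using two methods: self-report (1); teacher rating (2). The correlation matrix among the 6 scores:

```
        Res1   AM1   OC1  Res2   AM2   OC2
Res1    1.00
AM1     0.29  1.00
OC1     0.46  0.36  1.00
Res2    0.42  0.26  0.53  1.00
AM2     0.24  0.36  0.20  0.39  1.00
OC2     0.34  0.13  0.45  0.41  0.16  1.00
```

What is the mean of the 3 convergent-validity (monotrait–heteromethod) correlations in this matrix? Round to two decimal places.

0.41

Convergent values: 0.42, 0.36, 0.45; mean = 1.23/3 = 0.41.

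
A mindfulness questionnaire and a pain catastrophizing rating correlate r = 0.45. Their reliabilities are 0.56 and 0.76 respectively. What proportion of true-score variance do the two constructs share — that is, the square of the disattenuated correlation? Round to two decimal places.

0.48

Disattenuated r = 0.45 / √(0.56 × 0.76) = 0.45 / 0.6524 = 0.6898.
Shared true-score variance = 0.6898² = 0.4758 ≈ 0.48.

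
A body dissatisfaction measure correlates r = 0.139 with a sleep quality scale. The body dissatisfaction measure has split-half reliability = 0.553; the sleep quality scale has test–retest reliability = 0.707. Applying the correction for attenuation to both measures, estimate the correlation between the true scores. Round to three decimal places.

0.222

r_true = r_obs / √(r_xx · r_yy) = 0.139 / √(0.553 × 0.707) = 0.139 / √0.390971 = 0.139 / 0.6253 ≈ 0.222.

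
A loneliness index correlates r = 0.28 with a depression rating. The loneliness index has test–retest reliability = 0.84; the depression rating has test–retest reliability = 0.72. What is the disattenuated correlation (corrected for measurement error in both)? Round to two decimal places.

0.36

r_true = r_obs / √(r_xx · r_yy) = 0.28 / √(0.84 × 0.72) = 0.28 / √0.6048 = 0.28 / 0.7777 ≈ 0.36.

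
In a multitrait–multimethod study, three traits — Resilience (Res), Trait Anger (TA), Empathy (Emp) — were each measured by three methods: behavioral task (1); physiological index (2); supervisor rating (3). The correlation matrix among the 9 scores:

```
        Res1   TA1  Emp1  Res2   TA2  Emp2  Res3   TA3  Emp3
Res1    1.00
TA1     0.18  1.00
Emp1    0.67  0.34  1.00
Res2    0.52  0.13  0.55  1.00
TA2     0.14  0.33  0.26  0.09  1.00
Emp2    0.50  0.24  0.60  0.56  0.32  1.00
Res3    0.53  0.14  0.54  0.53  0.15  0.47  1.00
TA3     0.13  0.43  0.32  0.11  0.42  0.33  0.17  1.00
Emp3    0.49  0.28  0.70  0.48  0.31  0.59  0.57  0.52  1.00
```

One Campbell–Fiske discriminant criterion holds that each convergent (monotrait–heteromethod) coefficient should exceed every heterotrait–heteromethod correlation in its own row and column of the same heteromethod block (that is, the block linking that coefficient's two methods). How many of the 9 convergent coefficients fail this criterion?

Checking each validity diagonal entry against its comparison values:
Res (methods 1·2): 0.52 vs {0.14, 0.13, 0.50, 0.55} → fail.
Res (methods 1·3): 0.53 vs {0.13, 0.14, 0.49, 0.54} → fail.
Res (methods 2·3): 0.53 vs {0.11, 0.15, 0.48, 0.47} → pass.
TA (methods 1·2): 0.33 vs {0.13, 0.14, 0.24, 0.26} → pass.
TA (methods 1·3): 0.43 vs {0.14, 0.13, 0.28, 0.32} → pass.
TA (methods 2·3): 0.42 vs {0.15, 0.11, 0.31, 0.33} → pass.
Emp (methods 1·2): 0.60 vs {0.55, 0.50, 0.26, 0.24} → pass.
Emp (methods 1·3): 0.70 vs {0.54, 0.49, 0.32, 0.28} → pass.
Emp (methods 2·3): 0.59 vs {0.47, 0.48, 0.33, 0.31} → pass.
2 of 9 fail.

2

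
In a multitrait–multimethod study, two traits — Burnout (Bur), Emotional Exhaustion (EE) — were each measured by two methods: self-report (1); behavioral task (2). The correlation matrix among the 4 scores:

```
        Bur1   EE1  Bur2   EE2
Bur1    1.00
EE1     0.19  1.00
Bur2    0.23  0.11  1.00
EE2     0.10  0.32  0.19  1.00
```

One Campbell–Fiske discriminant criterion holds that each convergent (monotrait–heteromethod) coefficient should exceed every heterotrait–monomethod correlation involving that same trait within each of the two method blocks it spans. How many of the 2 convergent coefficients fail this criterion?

Convergent coefficients and their comparison sets:
Bur (methods 1·2): 0.23 vs {0.19, 0.19} → pass.
EE (methods 1·2): 0.32 vs {0.19, 0.19} → pass.
0 of 2 fail.

0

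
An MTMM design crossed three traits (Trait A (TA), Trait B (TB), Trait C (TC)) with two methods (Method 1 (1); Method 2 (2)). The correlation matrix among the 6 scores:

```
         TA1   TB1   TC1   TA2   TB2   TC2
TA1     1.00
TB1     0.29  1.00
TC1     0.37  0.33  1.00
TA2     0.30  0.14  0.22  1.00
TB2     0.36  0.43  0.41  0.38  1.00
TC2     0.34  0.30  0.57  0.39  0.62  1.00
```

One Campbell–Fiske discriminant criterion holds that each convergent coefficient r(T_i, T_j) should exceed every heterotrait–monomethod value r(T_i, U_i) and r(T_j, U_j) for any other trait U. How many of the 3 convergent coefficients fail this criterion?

3

Checking each validity diagonal entry against its comparison values:
TA (methods 1·2): 0.30 vs {0.29, 0.38, 0.37, 0.39} → fail.
TB (methods 1·2): 0.43 vs {0.29, 0.38, 0.33, 0.62} → fail.
TC (methods 1·2): 0.57 vs {0.37, 0.39, 0.33, 0.62} → fail.
3 of 3 fail.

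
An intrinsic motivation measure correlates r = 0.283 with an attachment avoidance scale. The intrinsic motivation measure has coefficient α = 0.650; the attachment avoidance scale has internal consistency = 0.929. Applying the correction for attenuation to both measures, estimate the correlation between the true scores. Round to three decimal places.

r_true = r_obs / √(r_xx · r_yy) = 0.283 / √(0.650 × 0.929) = 0.283 / √0.603850 = 0.283 / 0.7771 ≈ 0.364.

0.364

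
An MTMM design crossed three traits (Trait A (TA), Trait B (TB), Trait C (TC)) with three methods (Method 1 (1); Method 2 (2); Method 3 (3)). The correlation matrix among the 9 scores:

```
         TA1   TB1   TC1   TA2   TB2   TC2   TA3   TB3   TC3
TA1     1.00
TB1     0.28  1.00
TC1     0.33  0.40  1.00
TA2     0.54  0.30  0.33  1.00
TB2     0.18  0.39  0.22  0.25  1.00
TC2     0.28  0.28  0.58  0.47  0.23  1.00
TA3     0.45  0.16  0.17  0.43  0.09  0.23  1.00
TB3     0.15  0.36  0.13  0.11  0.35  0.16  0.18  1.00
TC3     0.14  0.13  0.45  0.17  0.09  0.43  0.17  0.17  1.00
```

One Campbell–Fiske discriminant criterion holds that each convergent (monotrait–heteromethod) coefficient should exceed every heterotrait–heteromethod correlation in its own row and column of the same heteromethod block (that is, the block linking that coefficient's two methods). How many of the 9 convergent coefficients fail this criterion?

Checking each validity diagonal entry against its comparison values:
TA (methods 1·2): 0.54 vs {0.18, 0.30, 0.28, 0.33} → pass.
TA (methods 1·3): 0.45 vs {0.15, 0.16, 0.14, 0.17} → pass.
TA (methods 2·3): 0.43 vs {0.11, 0.09, 0.17, 0.23} → pass.
TB (methods 1·2): 0.39 vs {0.30, 0.18, 0.28, 0.22} → pass.
TB (methods 1·3): 0.36 vs {0.16, 0.15, 0.13, 0.13} → pass.
TB (methods 2·3): 0.35 vs {0.09, 0.11, 0.09, 0.16} → pass.
TC (methods 1·2): 0.58 vs {0.33, 0.28, 0.22, 0.28} → pass.
TC (methods 1·3): 0.45 vs {0.17, 0.14, 0.13, 0.13} → pass.
TC (methods 2·3): 0.43 vs {0.23, 0.17, 0.16, 0.09} → pass.
0 of 9 fail.

0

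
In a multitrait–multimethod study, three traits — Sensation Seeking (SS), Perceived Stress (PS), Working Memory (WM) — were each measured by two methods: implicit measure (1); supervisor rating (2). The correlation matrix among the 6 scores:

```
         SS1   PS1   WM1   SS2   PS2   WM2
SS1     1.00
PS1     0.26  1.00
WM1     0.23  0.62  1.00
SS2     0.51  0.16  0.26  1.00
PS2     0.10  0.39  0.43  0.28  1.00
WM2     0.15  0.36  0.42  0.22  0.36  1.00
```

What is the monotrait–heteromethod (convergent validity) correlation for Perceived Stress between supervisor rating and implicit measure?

Same trait (PS), different methods: r(PS2, PS1) = 0.39.

0.39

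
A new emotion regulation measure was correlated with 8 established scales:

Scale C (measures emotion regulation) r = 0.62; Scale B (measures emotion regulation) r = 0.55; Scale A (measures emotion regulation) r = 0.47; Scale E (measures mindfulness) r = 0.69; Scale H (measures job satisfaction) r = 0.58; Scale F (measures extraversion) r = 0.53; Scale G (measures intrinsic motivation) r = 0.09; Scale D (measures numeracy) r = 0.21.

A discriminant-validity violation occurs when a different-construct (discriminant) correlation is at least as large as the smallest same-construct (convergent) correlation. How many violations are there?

3

Convergent (same construct = emotion regulation): Scale C, Scale B, Scale A.
Smallest convergent = 0.47. Discriminant values: 0.69, 0.58, 0.53, 0.09, 0.21; count ≥ 0.47 → 3.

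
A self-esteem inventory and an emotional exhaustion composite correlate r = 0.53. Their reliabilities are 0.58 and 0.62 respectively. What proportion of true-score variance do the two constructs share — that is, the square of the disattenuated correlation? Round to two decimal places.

0.78

Disattenuated r = 0.53 / √(0.58 × 0.62) = 0.53 / 0.5997 = 0.8838.
Shared true-score variance = 0.8838² = 0.7811 ≈ 0.78.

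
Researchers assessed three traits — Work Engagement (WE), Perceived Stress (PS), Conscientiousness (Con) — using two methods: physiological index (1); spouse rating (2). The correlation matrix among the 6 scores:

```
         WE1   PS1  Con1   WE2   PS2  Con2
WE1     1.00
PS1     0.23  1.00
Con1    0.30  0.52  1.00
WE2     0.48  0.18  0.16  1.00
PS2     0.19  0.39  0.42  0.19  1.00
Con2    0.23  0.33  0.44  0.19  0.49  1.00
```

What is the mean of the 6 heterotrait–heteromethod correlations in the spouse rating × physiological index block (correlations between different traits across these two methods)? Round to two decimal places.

0.25

HTHM values (method 2 × method 1): 0.18, 0.16, 0.19, 0.42, 0.23, 0.33; mean = 1.51/6 = 0.25.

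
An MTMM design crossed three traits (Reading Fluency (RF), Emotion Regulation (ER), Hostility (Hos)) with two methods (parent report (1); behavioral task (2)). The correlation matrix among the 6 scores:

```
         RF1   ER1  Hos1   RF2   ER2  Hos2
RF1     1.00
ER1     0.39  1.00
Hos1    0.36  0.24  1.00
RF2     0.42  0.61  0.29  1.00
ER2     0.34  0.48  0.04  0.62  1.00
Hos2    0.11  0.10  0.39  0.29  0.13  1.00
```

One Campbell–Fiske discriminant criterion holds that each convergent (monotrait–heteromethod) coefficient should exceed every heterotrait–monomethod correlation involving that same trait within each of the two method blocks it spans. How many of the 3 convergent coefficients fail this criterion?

2

Convergent coefficients and their comparison sets:
RF (methods 1·2): 0.42 vs {0.39, 0.62, 0.36, 0.29} → fail.
ER (methods 1·2): 0.48 vs {0.39, 0.62, 0.24, 0.13} → fail.
Hos (methods 1·2): 0.39 vs {0.36, 0.29, 0.24, 0.13} → pass.
2 of 3 fail.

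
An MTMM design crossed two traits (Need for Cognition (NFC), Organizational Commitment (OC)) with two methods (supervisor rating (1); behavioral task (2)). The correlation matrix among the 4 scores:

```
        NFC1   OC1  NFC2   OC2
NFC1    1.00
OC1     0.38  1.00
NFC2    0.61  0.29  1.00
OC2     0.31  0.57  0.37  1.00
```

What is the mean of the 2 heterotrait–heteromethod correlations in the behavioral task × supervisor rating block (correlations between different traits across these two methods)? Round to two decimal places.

HTHM values (method 2 × method 1): 0.29, 0.31; mean = 0.60/2 = 0.30.

0.30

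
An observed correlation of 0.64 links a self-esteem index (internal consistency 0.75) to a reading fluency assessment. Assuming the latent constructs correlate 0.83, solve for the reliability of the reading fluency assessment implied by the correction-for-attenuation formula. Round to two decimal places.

r_true = r_obs / √(r_xx · r_yy) ⇒ 0.83 = 0.64 / √(0.75 · r_yy).
√(0.75 · r_yy) = 0.64 / 0.83 = 0.7711; 0.75 · r_yy = 0.5946; r_yy = 0.5946 / 0.75 ≈ 0.79.

0.79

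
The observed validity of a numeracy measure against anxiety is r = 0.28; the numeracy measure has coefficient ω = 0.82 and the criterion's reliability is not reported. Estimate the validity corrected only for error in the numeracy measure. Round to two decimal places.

0.31

Single correction: r_c = r_obs / √r_xx = 0.28 / √0.82 = 0.28 / 0.9055 ≈ 0.31.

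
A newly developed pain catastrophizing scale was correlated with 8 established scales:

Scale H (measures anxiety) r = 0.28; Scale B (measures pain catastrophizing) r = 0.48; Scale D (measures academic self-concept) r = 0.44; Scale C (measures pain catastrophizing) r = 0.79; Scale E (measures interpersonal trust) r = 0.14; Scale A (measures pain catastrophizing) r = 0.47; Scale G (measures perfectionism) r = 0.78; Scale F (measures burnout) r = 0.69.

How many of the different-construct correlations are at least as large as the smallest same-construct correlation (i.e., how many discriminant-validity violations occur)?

Convergent (same construct = pain catastrophizing): Scale B, Scale C, Scale A.
Smallest convergent = 0.47. Discriminant values: 0.28, 0.44, 0.14, 0.78, 0.69; count ≥ 0.47 → 2.

2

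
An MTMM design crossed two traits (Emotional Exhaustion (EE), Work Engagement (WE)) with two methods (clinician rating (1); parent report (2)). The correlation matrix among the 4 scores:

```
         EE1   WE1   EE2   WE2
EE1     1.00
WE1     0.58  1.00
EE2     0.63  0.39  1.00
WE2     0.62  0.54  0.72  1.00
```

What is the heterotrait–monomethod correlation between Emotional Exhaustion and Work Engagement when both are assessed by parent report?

Different traits, same method: r(EE2, WE2) = 0.72.

0.72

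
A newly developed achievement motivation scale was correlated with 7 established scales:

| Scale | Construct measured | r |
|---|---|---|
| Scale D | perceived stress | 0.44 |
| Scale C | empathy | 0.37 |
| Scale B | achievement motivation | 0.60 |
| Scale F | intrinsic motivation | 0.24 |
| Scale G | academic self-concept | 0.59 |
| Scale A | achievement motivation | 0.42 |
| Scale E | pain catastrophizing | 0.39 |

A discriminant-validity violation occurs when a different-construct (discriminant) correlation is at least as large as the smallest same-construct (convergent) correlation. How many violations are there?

Convergent (same construct = achievement motivation): Scale B, Scale A.
Smallest convergent = 0.42. Discriminant values: 0.44, 0.37, 0.24, 0.59, 0.39; count ≥ 0.42 → 2.

2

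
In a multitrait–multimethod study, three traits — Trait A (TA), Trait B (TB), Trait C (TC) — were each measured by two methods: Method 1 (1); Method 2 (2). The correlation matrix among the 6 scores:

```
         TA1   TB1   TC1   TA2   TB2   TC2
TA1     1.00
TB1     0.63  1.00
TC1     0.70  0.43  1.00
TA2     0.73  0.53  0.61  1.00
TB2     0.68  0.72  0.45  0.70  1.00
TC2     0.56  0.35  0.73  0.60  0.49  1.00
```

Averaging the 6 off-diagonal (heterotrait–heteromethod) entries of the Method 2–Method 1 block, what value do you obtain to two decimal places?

0.53

HTHM values (method 2 × method 1): 0.53, 0.61, 0.68, 0.45, 0.56, 0.35; mean = 3.18/6 = 0.53.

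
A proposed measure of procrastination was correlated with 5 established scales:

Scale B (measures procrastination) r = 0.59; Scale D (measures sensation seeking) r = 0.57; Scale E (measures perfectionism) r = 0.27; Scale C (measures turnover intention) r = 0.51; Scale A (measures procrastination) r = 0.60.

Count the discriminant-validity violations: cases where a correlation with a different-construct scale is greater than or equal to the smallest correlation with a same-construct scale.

0

Convergent (same construct = procrastination): Scale B, Scale A.
Smallest convergent = 0.59. Discriminant values: 0.57, 0.27, 0.51; count ≥ 0.59 → 0.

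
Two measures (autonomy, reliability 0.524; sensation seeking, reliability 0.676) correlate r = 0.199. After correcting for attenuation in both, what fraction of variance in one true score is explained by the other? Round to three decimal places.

0.112

Disattenuated r = 0.199 / √(0.524 × 0.676) = 0.199 / 0.5952 = 0.3343.
Shared true-score variance = 0.3343² = 0.1118 ≈ 0.112.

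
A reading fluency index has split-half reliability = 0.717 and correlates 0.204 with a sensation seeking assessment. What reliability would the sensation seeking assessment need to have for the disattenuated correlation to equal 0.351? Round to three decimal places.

r_true = r_obs / √(r_xx · r_yy) ⇒ 0.351 = 0.204 / √(0.717 · r_yy).
√(0.717 · r_yy) = 0.204 / 0.351 = 0.5812; 0.717 · r_yy = 0.3378; r_yy = 0.3378 / 0.717 ≈ 0.471.

0.471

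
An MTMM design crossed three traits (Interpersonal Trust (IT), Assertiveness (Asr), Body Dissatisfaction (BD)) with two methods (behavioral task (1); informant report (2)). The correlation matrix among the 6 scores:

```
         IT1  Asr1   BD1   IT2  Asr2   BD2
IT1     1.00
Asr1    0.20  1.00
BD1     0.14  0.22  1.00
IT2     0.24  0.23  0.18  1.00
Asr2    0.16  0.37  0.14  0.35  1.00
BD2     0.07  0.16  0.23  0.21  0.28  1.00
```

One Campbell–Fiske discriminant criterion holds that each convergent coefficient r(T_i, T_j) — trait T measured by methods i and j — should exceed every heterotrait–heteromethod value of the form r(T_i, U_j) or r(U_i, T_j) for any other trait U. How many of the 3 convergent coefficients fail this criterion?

Convergent coefficients and their comparison sets:
IT (methods 1·2): 0.24 vs {0.16, 0.23, 0.07, 0.18} → pass.
Asr (methods 1·2): 0.37 vs {0.23, 0.16, 0.16, 0.14} → pass.
BD (methods 1·2): 0.23 vs {0.18, 0.07, 0.14, 0.16} → pass.
0 of 3 fail.

0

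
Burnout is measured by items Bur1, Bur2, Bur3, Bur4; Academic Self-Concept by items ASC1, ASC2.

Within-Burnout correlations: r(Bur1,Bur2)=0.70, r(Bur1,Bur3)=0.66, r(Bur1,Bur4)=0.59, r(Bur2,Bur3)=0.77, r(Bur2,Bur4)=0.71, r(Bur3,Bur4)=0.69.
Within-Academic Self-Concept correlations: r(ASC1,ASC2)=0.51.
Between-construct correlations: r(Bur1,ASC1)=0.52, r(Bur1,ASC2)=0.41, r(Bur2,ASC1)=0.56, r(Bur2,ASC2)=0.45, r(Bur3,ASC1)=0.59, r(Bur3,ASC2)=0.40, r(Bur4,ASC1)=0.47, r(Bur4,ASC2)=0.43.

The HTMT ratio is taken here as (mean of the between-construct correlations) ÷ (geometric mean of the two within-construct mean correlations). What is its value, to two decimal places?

Mean heterotrait r = 3.83/8 = 0.4788.
Mean within-Bur = 4.12/6 = 0.6867; mean within-ASC = 0.51/1 = 0.5100.
Geometric mean = √(0.6867 × 0.5100) = 0.5918.
HTMT = 0.4788 / 0.5918 = 0.81.

0.81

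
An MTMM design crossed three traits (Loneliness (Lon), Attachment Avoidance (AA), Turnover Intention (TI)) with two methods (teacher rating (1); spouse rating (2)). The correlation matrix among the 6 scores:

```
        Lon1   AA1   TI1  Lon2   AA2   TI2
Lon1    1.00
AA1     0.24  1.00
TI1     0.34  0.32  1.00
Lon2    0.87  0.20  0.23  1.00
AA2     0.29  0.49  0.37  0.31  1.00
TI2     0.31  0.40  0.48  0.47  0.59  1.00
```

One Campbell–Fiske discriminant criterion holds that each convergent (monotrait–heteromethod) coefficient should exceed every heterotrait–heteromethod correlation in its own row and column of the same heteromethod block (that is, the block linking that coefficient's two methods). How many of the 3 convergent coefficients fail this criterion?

Each convergent coefficient versus the relevant comparison correlations:
Lon (methods 1·2): 0.87 vs {0.29, 0.20, 0.31, 0.23} → pass.
AA (methods 1·2): 0.49 vs {0.20, 0.29, 0.40, 0.37} → pass.
TI (methods 1·2): 0.48 vs {0.23, 0.31, 0.37, 0.40} → pass.
0 of 3 fail.

0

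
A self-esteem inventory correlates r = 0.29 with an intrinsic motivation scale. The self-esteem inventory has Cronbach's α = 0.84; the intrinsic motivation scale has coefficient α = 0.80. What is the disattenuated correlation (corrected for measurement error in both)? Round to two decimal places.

r_true = r_obs / √(r_xx · r_yy) = 0.29 / √(0.84 × 0.80) = 0.29 / √0.6720 = 0.29 / 0.8198 ≈ 0.35.

0.35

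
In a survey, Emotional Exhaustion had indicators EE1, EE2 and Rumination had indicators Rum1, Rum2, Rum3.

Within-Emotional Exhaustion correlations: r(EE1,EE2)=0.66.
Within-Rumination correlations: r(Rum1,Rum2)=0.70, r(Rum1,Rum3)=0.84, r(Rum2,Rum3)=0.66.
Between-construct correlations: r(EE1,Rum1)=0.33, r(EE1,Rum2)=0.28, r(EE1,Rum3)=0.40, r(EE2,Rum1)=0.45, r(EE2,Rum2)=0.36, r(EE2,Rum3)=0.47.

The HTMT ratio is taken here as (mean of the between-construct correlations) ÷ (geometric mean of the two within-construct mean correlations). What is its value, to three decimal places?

0.549

Mean between = 2.29/6 = 0.3817.
Mean within-EE = 0.66/1 = 0.6600; mean within-Rum = 2.20/3 = 0.7333.
Geometric mean = √(0.6600 × 0.7333) = 0.6957.
HTMT = 0.3817 / 0.6957 = 0.549.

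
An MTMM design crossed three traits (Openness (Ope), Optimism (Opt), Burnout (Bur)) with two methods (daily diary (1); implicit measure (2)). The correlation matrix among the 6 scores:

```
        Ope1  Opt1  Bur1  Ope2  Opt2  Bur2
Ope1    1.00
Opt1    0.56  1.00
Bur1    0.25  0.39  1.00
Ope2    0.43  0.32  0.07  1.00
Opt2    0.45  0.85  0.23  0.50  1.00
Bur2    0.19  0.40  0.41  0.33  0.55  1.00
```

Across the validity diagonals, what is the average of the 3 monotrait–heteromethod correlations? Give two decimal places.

Convergent values: 0.43, 0.85, 0.41; mean = 1.69/3 = 0.56.

0.56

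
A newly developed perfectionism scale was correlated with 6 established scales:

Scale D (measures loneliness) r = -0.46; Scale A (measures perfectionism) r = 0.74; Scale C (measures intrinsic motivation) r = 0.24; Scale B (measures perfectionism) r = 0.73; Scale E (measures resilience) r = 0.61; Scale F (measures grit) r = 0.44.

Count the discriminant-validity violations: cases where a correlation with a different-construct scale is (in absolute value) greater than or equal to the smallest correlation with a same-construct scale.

Convergent (same construct = perfectionism): Scale A, Scale B.
Smallest convergent = 0.73. Discriminant |r|: 0.46, 0.24, 0.61, 0.44; count ≥ 0.73 → 0.

0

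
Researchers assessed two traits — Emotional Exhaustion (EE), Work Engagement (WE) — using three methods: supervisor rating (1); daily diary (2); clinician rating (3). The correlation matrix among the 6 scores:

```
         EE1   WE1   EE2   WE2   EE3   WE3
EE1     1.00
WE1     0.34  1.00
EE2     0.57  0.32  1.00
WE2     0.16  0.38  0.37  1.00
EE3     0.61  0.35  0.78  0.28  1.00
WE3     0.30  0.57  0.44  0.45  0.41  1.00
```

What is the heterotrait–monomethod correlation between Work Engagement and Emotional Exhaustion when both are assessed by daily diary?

Different traits, same method: r(WE2, EE2) = 0.37.

0.37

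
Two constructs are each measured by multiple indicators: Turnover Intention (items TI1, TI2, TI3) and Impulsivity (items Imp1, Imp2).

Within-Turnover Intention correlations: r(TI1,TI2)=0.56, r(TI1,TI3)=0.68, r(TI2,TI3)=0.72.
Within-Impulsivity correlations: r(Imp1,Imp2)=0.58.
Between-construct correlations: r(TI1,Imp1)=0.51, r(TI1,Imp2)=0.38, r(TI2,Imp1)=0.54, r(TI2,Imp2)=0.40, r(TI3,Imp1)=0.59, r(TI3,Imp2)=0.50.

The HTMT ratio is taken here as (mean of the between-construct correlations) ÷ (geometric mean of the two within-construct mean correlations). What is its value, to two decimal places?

Mean heterotrait r = 2.92/6 = 0.4867.
Mean within-TI = 1.96/3 = 0.6533; mean within-Imp = 0.58/1 = 0.5800.
Geometric mean = √(0.6533 × 0.5800) = 0.6156.
HTMT = 0.4867 / 0.6156 = 0.79.

0.79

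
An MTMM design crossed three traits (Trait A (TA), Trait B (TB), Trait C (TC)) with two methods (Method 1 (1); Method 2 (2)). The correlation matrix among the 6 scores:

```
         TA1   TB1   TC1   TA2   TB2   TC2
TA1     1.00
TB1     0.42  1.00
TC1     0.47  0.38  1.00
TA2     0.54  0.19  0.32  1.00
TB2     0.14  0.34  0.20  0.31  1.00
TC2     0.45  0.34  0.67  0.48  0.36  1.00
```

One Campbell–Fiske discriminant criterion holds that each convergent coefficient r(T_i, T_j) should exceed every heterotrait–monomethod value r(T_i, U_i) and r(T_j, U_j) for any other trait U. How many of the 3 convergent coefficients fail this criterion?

Each convergent coefficient versus the relevant comparison correlations:
TA (methods 1·2): 0.54 vs {0.42, 0.31, 0.47, 0.48} → pass.
TB (methods 1·2): 0.34 vs {0.42, 0.31, 0.38, 0.36} → fail.
TC (methods 1·2): 0.67 vs {0.47, 0.48, 0.38, 0.36} → pass.
1 of 3 fail.

1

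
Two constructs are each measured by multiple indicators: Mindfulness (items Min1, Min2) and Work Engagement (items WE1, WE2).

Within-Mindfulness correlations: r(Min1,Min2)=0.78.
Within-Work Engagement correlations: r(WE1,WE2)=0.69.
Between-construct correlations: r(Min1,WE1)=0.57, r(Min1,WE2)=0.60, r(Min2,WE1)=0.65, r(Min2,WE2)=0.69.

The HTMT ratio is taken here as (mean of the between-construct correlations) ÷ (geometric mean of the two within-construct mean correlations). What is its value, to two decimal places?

Between-construct mean = 2.51/4 = 0.6275.
Mean within-Min = 0.78/1 = 0.7800; mean within-WE = 0.69/1 = 0.6900.
Geometric mean = √(0.7800 × 0.6900) = 0.7336.
HTMT = 0.6275 / 0.7336 = 0.86.

0.86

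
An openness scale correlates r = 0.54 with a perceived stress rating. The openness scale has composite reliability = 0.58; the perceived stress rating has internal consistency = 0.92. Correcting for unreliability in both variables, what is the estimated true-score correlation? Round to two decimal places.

0.74

r_true = r_obs / √(r_xx · r_yy) = 0.54 / √(0.58 × 0.92) = 0.54 / √0.5336 = 0.54 / 0.7305 ≈ 0.74.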